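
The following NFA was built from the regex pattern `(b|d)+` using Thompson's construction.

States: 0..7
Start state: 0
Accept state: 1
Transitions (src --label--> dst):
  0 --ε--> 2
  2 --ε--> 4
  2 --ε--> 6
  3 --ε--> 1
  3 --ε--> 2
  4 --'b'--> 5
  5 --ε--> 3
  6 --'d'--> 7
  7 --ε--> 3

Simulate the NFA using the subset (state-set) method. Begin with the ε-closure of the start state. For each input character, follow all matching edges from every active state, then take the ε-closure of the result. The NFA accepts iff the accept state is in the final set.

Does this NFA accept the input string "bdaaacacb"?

initial (ε-close {0}): {0,2,4,6}
'b' @ 1: {1,2,3,4,5,6}  (accept∈set)
'd' @ 2: {1,2,3,4,6,7}  (accept∈set)
'a' @ 3: {}  — state set empty
rest 'aacacb' ignored (set empty)
end set {} — state 1 not in

Answer: REJECT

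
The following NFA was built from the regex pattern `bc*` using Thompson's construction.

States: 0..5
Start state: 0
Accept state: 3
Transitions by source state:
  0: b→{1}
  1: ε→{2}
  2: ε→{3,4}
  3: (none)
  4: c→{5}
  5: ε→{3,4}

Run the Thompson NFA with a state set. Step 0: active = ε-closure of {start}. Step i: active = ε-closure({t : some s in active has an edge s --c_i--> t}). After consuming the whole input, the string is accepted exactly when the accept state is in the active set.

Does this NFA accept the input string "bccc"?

initial (ε-close {0}): {0}
'b' @ 1: {1,2,3,4}  [accepting]
'c' @ 2: {3,4,5}  [accepting]
'c' @ 3: {3,4,5}  [accepting]
'c' @ 4: {3,4,5}  [accepting]
end set {3,4,5} — state 3 in

Answer: ACCEPT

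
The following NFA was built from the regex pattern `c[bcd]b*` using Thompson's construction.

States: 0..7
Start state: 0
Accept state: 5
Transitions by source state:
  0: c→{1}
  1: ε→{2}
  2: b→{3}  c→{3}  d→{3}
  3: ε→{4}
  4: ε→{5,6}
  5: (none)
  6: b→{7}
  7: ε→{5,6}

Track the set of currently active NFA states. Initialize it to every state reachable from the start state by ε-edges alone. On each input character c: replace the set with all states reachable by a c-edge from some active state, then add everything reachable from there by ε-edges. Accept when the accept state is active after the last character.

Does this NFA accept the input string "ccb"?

Answer: ACCEPT

Derivation:
start: ε-closure({0}) = {0}
'c' @ 1: {1,2}
'c' @ 2: {3,4,5,6}  (accept∈set)
'b' @ 3: {5,6,7}  (accept∈set)
final: {5,6,7}; accept 5 in set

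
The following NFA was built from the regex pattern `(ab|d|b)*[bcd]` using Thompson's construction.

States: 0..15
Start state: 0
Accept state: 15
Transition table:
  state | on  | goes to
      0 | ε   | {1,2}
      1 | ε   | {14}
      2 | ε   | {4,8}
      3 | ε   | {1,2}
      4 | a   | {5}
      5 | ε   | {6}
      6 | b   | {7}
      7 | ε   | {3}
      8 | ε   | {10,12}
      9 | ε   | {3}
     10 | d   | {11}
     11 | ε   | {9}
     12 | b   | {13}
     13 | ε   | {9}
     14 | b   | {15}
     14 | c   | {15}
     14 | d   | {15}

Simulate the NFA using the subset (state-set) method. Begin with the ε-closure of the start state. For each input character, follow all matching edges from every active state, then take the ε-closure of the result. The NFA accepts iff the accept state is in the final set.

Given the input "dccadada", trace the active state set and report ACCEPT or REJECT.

Answer: REJECT

Trace:
initial (ε-close {0}): {0,1,2,4,8,10,12,14}
'd' @ 1: {1,2,3,4,8,9,10,11,12,14,15}  ✓accept
'c' @ 2: {15}  ✓accept
'c' @ 3: {}  — state set empty
rest 'adada' ignored (set empty)
end set {} — state 15 not in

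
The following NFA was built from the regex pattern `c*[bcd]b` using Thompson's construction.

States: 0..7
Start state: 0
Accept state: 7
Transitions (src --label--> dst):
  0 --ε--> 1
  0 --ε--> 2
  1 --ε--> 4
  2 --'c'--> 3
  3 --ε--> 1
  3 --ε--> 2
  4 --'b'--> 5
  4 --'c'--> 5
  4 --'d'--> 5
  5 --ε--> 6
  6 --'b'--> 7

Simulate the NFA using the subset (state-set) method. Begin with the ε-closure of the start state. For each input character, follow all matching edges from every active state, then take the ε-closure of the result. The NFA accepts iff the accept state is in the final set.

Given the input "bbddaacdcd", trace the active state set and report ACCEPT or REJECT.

start: ε-closure({0}) = {0,1,2,4}
'b' @ 1: {5,6}
'b' @ 2: {7}  (accept∈set)
'd' @ 3: {}  — state set empty
rest 'daacdcd' ignored (set empty)
final: {}; accept 7 not in set

Answer: REJECT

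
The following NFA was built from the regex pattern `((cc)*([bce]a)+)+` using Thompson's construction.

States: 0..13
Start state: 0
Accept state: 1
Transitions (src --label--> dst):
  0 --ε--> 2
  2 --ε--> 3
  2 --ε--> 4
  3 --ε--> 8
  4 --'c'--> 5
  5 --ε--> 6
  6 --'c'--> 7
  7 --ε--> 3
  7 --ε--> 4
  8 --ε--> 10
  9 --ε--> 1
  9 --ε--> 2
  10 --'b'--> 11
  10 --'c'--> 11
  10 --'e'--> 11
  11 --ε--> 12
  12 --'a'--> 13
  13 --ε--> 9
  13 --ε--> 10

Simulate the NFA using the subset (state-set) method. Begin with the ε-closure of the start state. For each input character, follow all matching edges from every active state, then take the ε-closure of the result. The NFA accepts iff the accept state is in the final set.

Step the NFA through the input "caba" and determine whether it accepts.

start: ε-closure({0}) = {0,2,3,4,8,10}
'c' @ 1: {5,6,11,12}
'a' @ 2: {1,2,3,4,8,9,10,13}  (accept∈set)
'b' @ 3: {11,12}
'a' @ 4: {1,2,3,4,8,9,10,13}  (accept∈set)
end set {1,2,3,4,8,9,10,13} — state 1 in

Answer: ACCEPT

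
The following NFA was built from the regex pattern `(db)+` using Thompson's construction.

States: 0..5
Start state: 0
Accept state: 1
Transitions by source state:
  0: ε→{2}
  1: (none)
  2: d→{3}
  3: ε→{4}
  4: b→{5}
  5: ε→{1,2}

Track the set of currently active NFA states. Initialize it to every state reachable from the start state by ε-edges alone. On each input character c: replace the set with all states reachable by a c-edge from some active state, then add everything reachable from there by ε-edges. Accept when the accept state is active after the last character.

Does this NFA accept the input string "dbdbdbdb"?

S₀ = ε-closure({0}) = {0,2}
'd' @ 1: {3,4}
'b' @ 2: {1,2,5}  (accept∈set)
'd' @ 3: {3,4}
'b' @ 4: {1,2,5}  (accept∈set)
'd' @ 5: {3,4}
'b' @ 6: {1,2,5}  (accept∈set)
'd' @ 7: {3,4}
'b' @ 8: {1,2,5}  (accept∈set)
end set {1,2,5} — state 1 in

Answer: ACCEPT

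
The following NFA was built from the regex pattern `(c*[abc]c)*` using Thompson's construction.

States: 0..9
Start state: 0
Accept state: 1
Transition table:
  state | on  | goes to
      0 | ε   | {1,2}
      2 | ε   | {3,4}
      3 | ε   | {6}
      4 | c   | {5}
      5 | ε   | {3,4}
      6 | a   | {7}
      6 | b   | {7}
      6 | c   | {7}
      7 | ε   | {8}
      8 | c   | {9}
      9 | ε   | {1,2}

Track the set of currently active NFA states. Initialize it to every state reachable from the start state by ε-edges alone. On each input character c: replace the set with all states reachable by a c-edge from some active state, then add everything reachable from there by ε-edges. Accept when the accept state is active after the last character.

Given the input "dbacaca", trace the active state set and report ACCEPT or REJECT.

S₀ = ε-closure({0}) = {0,1,2,3,4,6}
'd' @ 1: {}  — dead — no transitions
rest 'bacaca' ignored (set empty)
after full input: {}  (accept=1 not in)

Answer: REJECT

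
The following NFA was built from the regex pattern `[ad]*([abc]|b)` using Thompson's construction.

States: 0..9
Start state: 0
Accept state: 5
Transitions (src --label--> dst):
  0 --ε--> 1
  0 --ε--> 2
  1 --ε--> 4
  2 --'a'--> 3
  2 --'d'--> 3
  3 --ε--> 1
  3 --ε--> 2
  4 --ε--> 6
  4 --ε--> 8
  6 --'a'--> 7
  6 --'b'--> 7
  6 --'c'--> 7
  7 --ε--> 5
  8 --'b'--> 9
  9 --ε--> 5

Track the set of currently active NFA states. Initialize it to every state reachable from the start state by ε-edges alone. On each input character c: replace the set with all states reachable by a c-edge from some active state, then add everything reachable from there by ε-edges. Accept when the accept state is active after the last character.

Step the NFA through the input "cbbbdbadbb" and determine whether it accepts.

Answer: REJECT

Steps:
S₀ = ε-closure({0}) = {0,1,2,4,6,8}
'c' @ 1: {5,7}  (accept∈set)
'b' @ 2: {}  — no active states
rest 'bbdbadbb' ignored (set empty)
final: {}; accept 5 not in set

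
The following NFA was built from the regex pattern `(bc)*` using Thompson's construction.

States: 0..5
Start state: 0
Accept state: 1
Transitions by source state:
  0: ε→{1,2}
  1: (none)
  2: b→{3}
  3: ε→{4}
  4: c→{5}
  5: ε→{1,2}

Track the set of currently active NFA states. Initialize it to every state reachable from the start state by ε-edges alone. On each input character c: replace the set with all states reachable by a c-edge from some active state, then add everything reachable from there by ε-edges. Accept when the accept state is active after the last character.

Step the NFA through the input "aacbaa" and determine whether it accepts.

Answer: REJECT

Trace:
initial (ε-close {0}): {0,1,2}
'a' @ 1: {}  — state set empty
rest 'acbaa' ignored (set empty)
final: {}; accept 1 not in set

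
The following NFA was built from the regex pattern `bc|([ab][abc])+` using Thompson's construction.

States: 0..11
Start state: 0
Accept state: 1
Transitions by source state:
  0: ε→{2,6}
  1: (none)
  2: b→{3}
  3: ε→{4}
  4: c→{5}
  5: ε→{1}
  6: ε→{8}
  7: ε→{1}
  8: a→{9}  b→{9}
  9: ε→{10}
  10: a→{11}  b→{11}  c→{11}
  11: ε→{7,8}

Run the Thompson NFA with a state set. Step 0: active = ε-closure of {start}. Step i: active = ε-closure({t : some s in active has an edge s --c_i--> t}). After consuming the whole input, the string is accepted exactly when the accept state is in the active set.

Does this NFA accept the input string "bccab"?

S₀ = ε-closure({0}) = {0,2,6,8}
'b' @ 1: {3,4,9,10}
'c' @ 2: {1,5,7,8,11}  (accept∈set)
'c' @ 3: {}  — dead — no transitions
rest 'ab' ignored (set empty)
after full input: {}  (accept=1 not in)

Answer: REJECT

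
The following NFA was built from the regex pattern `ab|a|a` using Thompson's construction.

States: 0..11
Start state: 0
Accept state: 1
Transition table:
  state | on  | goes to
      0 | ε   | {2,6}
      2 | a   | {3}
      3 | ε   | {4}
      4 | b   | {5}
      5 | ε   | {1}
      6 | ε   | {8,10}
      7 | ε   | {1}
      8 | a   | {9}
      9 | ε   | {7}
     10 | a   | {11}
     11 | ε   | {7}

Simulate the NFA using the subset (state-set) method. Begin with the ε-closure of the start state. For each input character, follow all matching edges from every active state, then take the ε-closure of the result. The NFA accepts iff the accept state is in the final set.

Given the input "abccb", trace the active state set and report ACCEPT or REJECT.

Answer: REJECT

Steps:
S₀ = ε-closure({0}) = {0,2,6,8,10}
'a' @ 1: {1,3,4,7,9,11}  (accept∈set)
'b' @ 2: {1,5}  (accept∈set)
'c' @ 3: {}  — no active states
rest 'cb' ignored (set empty)
after full input: {}  (accept=1 not in)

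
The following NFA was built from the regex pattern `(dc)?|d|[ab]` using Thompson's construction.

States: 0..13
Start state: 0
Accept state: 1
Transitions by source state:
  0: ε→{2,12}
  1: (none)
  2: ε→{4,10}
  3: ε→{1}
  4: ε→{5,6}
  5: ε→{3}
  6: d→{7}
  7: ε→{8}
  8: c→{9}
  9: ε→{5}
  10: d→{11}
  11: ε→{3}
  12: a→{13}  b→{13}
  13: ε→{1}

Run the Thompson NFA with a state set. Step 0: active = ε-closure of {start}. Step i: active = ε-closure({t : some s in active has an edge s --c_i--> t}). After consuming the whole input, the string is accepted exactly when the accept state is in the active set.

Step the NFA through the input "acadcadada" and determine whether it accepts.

S₀ = ε-closure({0}) = {0,1,2,3,4,5,6,10,12}
'a' @ 1: {1,13}  [accepting]
'c' @ 2: {}  — state set empty
rest 'adcadada' ignored (set empty)
final: {}; accept 1 not in set

Answer: REJECT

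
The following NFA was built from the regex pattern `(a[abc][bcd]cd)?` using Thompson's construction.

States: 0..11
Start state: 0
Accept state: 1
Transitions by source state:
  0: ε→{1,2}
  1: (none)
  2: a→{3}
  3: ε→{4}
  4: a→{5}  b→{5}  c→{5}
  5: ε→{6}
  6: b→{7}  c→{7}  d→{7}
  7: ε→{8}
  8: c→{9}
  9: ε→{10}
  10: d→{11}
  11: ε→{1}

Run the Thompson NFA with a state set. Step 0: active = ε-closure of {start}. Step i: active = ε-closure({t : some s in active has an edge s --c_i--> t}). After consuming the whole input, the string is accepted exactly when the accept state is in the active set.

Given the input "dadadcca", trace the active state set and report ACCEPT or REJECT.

Answer: REJECT

Steps:
initial (ε-close {0}): {0,1,2}
'd' @ 1: {}  — no active states
rest 'adadcca' ignored (set empty)
after full input: {}  (accept=1 not in)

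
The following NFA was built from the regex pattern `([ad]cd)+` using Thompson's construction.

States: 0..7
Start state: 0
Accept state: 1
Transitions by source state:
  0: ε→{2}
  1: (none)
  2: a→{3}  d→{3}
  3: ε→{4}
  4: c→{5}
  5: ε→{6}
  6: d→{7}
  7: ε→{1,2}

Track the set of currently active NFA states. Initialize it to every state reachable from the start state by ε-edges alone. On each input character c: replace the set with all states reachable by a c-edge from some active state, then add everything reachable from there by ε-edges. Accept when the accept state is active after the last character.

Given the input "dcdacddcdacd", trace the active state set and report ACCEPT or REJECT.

Answer: ACCEPT

Derivation:
S₀ = ε-closure({0}) = {0,2}
'd' @ 1: {3,4}
'c' @ 2: {5,6}
'd' @ 3: {1,2,7}  ✓accept
'a' @ 4: {3,4}
'c' @ 5: {5,6}
'd' @ 6: {1,2,7}  ✓accept
'd' @ 7: {3,4}
'c' @ 8: {5,6}
'd' @ 9: {1,2,7}  ✓accept
'a' @ 10: {3,4}
'c' @ 11: {5,6}
'd' @ 12: {1,2,7}  ✓accept
after full input: {1,2,7}  (accept=1 in)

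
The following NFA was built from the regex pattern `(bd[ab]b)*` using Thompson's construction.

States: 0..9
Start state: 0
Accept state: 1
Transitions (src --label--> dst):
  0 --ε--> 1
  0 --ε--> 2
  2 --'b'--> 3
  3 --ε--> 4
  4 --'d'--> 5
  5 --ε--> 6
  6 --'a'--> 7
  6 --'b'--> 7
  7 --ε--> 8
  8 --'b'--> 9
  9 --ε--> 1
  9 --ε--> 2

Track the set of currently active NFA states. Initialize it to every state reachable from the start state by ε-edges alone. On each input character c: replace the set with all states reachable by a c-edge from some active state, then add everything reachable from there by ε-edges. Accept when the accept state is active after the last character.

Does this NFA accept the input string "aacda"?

Answer: REJECT

Derivation:
initial (ε-close {0}): {0,1,2}
'a' @ 1: {}  — dead — no transitions
rest 'acda' ignored (set empty)
final: {}; accept 1 not in set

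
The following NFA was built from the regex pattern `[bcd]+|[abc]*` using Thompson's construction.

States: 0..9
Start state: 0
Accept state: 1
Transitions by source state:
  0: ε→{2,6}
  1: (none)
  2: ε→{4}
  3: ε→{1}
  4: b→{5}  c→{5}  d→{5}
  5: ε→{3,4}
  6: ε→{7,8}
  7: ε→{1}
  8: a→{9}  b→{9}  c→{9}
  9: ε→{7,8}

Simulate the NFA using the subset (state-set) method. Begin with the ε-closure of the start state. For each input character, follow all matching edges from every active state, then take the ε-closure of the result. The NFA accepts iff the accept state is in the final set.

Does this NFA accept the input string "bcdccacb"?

initial (ε-close {0}): {0,1,2,4,6,7,8}
'b' @ 1: {1,3,4,5,7,8,9}  [accepting]
'c' @ 2: {1,3,4,5,7,8,9}  [accepting]
'd' @ 3: {1,3,4,5}  [accepting]
'c' @ 4: {1,3,4,5}  [accepting]
'c' @ 5: {1,3,4,5}  [accepting]
'a' @ 6: {}  — no active states
rest 'cb' ignored (set empty)
end set {} — state 1 not in

Answer: REJECT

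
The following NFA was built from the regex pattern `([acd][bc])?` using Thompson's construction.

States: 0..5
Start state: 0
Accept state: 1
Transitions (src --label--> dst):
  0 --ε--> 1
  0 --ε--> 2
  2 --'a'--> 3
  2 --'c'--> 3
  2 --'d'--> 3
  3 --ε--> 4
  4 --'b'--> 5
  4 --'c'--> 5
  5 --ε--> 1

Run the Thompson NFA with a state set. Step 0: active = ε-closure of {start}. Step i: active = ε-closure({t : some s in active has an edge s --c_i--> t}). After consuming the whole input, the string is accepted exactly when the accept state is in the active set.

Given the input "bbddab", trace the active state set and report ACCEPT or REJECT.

initial (ε-close {0}): {0,1,2}
'b' @ 1: {}  — state set empty
rest 'bddab' ignored (set empty)
final: {}; accept 1 not in set

Answer: REJECT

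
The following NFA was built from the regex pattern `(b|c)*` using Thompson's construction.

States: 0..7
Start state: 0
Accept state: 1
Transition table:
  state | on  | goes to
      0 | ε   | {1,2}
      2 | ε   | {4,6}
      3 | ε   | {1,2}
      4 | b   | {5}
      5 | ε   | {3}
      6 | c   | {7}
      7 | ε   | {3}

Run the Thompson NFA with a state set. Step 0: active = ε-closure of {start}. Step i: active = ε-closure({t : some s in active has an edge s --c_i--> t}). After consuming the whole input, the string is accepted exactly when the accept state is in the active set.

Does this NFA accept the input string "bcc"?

S₀ = ε-closure({0}) = {0,1,2,4,6}
'b' @ 1: {1,2,3,4,5,6}  [accepting]
'c' @ 2: {1,2,3,4,6,7}  [accepting]
'c' @ 3: {1,2,3,4,6,7}  [accepting]
after full input: {1,2,3,4,6,7}  (accept=1 in)

Answer: ACCEPT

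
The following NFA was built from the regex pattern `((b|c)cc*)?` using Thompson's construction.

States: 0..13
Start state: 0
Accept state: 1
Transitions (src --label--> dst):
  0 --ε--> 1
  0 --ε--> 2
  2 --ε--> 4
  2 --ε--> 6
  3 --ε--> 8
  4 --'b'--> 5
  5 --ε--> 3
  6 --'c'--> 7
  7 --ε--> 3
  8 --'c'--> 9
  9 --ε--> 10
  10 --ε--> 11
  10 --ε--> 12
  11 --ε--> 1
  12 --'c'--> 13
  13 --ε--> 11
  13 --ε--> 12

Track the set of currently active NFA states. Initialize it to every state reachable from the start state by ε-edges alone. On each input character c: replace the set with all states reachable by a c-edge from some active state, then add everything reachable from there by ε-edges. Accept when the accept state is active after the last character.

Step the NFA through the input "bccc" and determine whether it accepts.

Answer: ACCEPT

Steps:
start: ε-closure({0}) = {0,1,2,4,6}
'b' @ 1: {3,5,8}
'c' @ 2: {1,9,10,11,12}  (accept∈set)
'c' @ 3: {1,11,12,13}  (accept∈set)
'c' @ 4: {1,11,12,13}  (accept∈set)
final: {1,11,12,13}; accept 1 in set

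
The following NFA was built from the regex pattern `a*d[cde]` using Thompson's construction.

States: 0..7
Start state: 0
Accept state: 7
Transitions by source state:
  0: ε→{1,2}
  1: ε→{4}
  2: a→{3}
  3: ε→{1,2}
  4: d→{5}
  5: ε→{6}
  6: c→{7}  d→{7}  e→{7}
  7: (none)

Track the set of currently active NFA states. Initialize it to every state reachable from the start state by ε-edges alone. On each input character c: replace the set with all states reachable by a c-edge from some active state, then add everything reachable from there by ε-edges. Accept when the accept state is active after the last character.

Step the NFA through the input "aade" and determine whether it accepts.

Answer: ACCEPT

Trace:
start: ε-closure({0}) = {0,1,2,4}
'a' @ 1: {1,2,3,4}
'a' @ 2: {1,2,3,4}
'd' @ 3: {5,6}
'e' @ 4: {7}  [accepting]
after full input: {7}  (accept=7 in)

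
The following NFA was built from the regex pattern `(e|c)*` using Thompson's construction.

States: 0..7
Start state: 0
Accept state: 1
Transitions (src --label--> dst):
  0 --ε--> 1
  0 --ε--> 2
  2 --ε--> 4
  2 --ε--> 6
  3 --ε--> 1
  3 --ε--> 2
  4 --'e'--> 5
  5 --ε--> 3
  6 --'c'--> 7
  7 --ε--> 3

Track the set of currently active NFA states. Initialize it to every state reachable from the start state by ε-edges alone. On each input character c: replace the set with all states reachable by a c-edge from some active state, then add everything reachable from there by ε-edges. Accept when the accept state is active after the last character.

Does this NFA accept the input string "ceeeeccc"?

start: ε-closure({0}) = {0,1,2,4,6}
'c' @ 1: {1,2,3,4,6,7}  [accepting]
'e' @ 2: {1,2,3,4,5,6}  [accepting]
'e' @ 3: {1,2,3,4,5,6}  [accepting]
'e' @ 4: {1,2,3,4,5,6}  [accepting]
'e' @ 5: {1,2,3,4,5,6}  [accepting]
'c' @ 6: {1,2,3,4,6,7}  [accepting]
'c' @ 7: {1,2,3,4,6,7}  [accepting]
'c' @ 8: {1,2,3,4,6,7}  [accepting]
end set {1,2,3,4,6,7} — state 1 in

Answer: ACCEPT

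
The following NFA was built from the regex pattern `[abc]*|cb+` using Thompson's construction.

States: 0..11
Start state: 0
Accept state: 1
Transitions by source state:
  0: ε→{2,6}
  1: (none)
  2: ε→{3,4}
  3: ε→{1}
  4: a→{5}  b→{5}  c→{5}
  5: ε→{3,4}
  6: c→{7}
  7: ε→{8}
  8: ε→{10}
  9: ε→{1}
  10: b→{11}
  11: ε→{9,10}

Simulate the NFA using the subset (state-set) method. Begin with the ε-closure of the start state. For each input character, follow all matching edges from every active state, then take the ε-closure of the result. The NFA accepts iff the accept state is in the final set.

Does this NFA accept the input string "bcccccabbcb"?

Answer: ACCEPT

Derivation:
start: ε-closure({0}) = {0,1,2,3,4,6}
'b' @ 1: {1,3,4,5}  (accept∈set)
'c' @ 2: {1,3,4,5}  (accept∈set)
'c' @ 3: {1,3,4,5}  (accept∈set)
'c' @ 4: {1,3,4,5}  (accept∈set)
'c' @ 5: {1,3,4,5}  (accept∈set)
'c' @ 6: {1,3,4,5}  (accept∈set)
'a' @ 7: {1,3,4,5}  (accept∈set)
'b' @ 8: {1,3,4,5}  (accept∈set)
'b' @ 9: {1,3,4,5}  (accept∈set)
'c' @ 10: {1,3,4,5}  (accept∈set)
'b' @ 11: {1,3,4,5}  (accept∈set)
final: {1,3,4,5}; accept 1 in set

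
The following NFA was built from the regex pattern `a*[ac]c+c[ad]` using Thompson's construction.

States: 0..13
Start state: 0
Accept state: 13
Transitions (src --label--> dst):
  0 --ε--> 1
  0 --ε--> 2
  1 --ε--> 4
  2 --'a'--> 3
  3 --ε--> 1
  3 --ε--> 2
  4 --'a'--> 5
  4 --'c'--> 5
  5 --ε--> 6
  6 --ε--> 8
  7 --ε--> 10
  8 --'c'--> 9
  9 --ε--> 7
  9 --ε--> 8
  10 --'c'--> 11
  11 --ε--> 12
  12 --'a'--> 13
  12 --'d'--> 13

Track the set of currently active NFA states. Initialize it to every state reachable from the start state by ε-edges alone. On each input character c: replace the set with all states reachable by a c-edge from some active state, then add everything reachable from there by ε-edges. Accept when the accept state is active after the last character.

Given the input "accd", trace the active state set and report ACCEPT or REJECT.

S₀ = ε-closure({0}) = {0,1,2,4}
'a' @ 1: {1,2,3,4,5,6,8}
'c' @ 2: {5,6,7,8,9,10}
'c' @ 3: {7,8,9,10,11,12}
'd' @ 4: {13}  ✓accept
end set {13} — state 13 in

Answer: ACCEPT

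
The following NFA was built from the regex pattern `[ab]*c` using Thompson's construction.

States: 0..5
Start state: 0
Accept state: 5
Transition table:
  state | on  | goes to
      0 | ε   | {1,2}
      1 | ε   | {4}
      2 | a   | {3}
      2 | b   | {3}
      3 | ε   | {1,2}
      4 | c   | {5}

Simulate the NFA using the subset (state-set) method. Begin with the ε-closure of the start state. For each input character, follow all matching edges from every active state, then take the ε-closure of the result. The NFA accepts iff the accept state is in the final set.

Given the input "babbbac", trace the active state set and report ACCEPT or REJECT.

Answer: ACCEPT

Derivation:
S₀ = ε-closure({0}) = {0,1,2,4}
'b' @ 1: {1,2,3,4}
'a' @ 2: {1,2,3,4}
'b' @ 3: {1,2,3,4}
'b' @ 4: {1,2,3,4}
'b' @ 5: {1,2,3,4}
'a' @ 6: {1,2,3,4}
'c' @ 7: {5}  (accept∈set)
after full input: {5}  (accept=5 in)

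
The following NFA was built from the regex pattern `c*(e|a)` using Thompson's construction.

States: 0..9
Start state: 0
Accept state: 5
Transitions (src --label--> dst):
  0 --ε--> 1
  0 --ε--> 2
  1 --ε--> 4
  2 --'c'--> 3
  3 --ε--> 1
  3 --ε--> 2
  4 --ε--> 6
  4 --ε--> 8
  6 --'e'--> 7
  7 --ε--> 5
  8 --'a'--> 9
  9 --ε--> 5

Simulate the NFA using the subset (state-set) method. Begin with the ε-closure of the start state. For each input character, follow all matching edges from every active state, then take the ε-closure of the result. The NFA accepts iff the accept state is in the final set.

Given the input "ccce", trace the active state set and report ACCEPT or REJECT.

S₀ = ε-closure({0}) = {0,1,2,4,6,8}
'c' @ 1: {1,2,3,4,6,8}
'c' @ 2: {1,2,3,4,6,8}
'c' @ 3: {1,2,3,4,6,8}
'e' @ 4: {5,7}  ✓accept
after full input: {5,7}  (accept=5 in)

Answer: ACCEPT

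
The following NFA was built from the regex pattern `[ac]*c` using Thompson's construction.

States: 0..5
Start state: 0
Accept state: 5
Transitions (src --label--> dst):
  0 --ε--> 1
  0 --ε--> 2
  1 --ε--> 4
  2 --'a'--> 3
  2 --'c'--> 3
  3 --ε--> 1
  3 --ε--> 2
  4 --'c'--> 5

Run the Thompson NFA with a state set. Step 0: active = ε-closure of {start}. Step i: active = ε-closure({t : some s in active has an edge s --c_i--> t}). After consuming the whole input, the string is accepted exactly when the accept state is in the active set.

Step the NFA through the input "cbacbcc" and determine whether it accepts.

Answer: REJECT

Trace:
S₀ = ε-closure({0}) = {0,1,2,4}
'c' @ 1: {1,2,3,4,5}  [accepting]
'b' @ 2: {}  — no active states
rest 'acbcc' ignored (set empty)
after full input: {}  (accept=5 not in)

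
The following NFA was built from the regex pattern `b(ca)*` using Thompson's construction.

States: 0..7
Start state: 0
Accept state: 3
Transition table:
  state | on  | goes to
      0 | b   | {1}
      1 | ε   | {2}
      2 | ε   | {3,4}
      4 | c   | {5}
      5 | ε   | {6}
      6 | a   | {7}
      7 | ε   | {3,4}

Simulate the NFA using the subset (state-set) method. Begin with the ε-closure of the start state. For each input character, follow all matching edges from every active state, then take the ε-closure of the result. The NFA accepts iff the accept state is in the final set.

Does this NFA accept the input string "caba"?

Answer: REJECT

Steps:
initial (ε-close {0}): {0}
'c' @ 1: {}  — state set empty
rest 'aba' ignored (set empty)
after full input: {}  (accept=3 not in)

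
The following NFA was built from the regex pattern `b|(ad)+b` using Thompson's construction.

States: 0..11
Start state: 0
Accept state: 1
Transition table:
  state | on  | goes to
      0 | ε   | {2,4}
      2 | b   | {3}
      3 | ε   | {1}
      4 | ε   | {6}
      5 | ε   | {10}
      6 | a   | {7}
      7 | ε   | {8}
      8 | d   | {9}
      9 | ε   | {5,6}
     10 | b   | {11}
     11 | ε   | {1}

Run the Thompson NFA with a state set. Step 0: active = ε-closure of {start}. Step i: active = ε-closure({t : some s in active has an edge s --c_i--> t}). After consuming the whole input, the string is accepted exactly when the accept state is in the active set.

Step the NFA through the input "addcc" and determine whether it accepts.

initial (ε-close {0}): {0,2,4,6}
'a' @ 1: {7,8}
'd' @ 2: {5,6,9,10}
'd' @ 3: {}  — dead — no transitions
rest 'cc' ignored (set empty)
end set {} — state 1 not in

Answer: REJECT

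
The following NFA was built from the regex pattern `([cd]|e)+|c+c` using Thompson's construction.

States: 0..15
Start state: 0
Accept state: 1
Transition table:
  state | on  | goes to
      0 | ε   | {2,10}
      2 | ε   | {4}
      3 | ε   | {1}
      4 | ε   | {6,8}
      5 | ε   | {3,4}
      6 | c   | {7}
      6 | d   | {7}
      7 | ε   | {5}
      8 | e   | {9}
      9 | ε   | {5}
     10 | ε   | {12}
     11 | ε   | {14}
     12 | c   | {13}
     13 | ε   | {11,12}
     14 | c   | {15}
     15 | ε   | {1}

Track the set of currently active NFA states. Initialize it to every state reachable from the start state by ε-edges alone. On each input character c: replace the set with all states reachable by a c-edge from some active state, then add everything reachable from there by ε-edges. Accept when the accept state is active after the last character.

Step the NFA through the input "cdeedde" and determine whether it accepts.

Answer: ACCEPT

Derivation:
initial (ε-close {0}): {0,2,4,6,8,10,12}
'c' @ 1: {1,3,4,5,6,7,8,11,12,13,14}  ✓accept
'd' @ 2: {1,3,4,5,6,7,8}  ✓accept
'e' @ 3: {1,3,4,5,6,8,9}  ✓accept
'e' @ 4: {1,3,4,5,6,8,9}  ✓accept
'd' @ 5: {1,3,4,5,6,7,8}  ✓accept
'd' @ 6: {1,3,4,5,6,7,8}  ✓accept
'e' @ 7: {1,3,4,5,6,8,9}  ✓accept
end set {1,3,4,5,6,8,9} — state 1 in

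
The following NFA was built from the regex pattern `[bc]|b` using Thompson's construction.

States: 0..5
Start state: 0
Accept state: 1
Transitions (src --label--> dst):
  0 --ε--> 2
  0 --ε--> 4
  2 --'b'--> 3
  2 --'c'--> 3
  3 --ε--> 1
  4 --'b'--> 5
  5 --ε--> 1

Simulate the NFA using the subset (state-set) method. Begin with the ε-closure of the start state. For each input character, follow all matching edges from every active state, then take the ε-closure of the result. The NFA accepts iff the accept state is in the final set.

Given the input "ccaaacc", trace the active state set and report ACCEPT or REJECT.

Answer: REJECT

Trace:
start: ε-closure({0}) = {0,2,4}
'c' @ 1: {1,3}  ✓accept
'c' @ 2: {}  — dead — no transitions
rest 'aaacc' ignored (set empty)
after full input: {}  (accept=1 not in)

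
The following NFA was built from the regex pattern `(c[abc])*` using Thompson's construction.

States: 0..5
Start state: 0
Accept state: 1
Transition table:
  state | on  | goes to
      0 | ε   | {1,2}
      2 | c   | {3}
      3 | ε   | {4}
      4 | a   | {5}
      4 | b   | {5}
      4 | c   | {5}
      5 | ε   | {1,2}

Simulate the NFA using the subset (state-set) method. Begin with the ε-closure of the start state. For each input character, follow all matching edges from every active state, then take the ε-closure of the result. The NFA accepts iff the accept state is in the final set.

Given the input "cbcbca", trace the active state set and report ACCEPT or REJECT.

initial (ε-close {0}): {0,1,2}
'c' @ 1: {3,4}
'b' @ 2: {1,2,5}  ✓accept
'c' @ 3: {3,4}
'b' @ 4: {1,2,5}  ✓accept
'c' @ 5: {3,4}
'a' @ 6: {1,2,5}  ✓accept
final: {1,2,5}; accept 1 in set

Answer: ACCEPT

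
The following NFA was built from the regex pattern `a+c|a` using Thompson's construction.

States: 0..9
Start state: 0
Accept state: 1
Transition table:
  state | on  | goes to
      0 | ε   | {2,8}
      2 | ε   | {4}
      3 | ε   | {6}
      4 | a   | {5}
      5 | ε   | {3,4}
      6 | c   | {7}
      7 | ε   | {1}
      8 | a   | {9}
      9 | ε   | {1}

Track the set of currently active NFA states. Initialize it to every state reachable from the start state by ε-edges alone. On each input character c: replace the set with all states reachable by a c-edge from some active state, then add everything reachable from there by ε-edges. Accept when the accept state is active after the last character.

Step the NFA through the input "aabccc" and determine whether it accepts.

S₀ = ε-closure({0}) = {0,2,4,8}
'a' @ 1: {1,3,4,5,6,9}  (accept∈set)
'a' @ 2: {3,4,5,6}
'b' @ 3: {}  — dead — no transitions
rest 'ccc' ignored (set empty)
after full input: {}  (accept=1 not in)

Answer: REJECT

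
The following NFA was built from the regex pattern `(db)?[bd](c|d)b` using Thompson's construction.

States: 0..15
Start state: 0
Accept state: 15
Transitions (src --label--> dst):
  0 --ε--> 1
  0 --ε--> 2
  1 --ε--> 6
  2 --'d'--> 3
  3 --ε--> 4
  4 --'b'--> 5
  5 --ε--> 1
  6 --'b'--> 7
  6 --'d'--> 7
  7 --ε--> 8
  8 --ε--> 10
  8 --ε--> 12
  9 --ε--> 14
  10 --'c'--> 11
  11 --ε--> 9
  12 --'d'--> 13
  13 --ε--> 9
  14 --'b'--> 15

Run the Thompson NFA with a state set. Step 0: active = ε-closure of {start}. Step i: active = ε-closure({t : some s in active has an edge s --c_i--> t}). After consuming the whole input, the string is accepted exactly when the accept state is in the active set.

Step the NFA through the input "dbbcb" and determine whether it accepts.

S₀ = ε-closure({0}) = {0,1,2,6}
'd' @ 1: {3,4,7,8,10,12}
'b' @ 2: {1,5,6}
'b' @ 3: {7,8,10,12}
'c' @ 4: {9,11,14}
'b' @ 5: {15}  [accepting]
end set {15} — state 15 in

Answer: ACCEPT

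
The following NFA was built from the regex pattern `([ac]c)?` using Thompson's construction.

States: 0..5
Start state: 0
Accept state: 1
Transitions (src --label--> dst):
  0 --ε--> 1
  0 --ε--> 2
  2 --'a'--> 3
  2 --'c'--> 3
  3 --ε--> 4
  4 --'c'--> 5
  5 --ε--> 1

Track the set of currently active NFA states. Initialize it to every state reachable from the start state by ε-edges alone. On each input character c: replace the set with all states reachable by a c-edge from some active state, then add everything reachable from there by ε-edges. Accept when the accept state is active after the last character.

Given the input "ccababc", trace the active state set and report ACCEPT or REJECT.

Answer: REJECT

Steps:
start: ε-closure({0}) = {0,1,2}
'c' @ 1: {3,4}
'c' @ 2: {1,5}  ✓accept
'a' @ 3: {}  — dead — no transitions
rest 'babc' ignored (set empty)
final: {}; accept 1 not in set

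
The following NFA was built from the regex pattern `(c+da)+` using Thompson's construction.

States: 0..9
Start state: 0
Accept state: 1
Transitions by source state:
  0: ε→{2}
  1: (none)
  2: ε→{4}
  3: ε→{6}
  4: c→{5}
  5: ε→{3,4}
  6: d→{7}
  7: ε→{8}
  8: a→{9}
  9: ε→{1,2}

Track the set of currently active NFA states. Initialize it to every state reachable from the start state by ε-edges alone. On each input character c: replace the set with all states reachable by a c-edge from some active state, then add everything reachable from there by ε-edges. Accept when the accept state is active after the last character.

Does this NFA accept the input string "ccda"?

Answer: ACCEPT

Steps:
S₀ = ε-closure({0}) = {0,2,4}
'c' @ 1: {3,4,5,6}
'c' @ 2: {3,4,5,6}
'd' @ 3: {7,8}
'a' @ 4: {1,2,4,9}  ✓accept
final: {1,2,4,9}; accept 1 in set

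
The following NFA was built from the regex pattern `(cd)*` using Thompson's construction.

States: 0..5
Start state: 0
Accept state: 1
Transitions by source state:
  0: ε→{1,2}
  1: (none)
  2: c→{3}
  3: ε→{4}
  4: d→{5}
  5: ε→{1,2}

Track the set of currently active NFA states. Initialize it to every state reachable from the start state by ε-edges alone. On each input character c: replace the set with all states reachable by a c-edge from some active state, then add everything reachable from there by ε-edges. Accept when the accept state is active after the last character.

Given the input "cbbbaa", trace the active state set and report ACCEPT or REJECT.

Answer: REJECT

Trace:
initial (ε-close {0}): {0,1,2}
'c' @ 1: {3,4}
'b' @ 2: {}  — state set empty
rest 'bbaa' ignored (set empty)
final: {}; accept 1 not in set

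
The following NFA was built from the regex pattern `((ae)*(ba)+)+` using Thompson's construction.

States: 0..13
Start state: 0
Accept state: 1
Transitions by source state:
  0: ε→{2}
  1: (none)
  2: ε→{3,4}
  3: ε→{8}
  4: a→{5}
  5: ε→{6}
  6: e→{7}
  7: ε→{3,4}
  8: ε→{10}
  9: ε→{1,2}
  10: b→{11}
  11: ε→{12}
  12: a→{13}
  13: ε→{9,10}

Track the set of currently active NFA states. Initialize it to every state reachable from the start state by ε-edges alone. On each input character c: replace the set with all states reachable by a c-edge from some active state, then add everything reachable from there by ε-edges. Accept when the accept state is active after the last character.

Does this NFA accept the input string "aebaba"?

S₀ = ε-closure({0}) = {0,2,3,4,8,10}
'a' @ 1: {5,6}
'e' @ 2: {3,4,7,8,10}
'b' @ 3: {11,12}
'a' @ 4: {1,2,3,4,8,9,10,13}  ✓accept
'b' @ 5: {11,12}
'a' @ 6: {1,2,3,4,8,9,10,13}  ✓accept
end set {1,2,3,4,8,9,10,13} — state 1 in

Answer: ACCEPT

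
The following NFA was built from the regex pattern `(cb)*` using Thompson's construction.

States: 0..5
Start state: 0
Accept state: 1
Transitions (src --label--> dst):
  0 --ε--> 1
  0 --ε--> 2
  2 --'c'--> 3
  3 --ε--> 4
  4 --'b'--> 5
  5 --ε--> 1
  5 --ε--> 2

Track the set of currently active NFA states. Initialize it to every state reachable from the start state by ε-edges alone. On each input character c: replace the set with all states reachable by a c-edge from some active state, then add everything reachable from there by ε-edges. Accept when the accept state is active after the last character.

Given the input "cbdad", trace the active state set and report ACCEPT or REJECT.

Answer: REJECT

Trace:
S₀ = ε-closure({0}) = {0,1,2}
'c' @ 1: {3,4}
'b' @ 2: {1,2,5}  ✓accept
'd' @ 3: {}  — no active states
rest 'ad' ignored (set empty)
after full input: {}  (accept=1 not in)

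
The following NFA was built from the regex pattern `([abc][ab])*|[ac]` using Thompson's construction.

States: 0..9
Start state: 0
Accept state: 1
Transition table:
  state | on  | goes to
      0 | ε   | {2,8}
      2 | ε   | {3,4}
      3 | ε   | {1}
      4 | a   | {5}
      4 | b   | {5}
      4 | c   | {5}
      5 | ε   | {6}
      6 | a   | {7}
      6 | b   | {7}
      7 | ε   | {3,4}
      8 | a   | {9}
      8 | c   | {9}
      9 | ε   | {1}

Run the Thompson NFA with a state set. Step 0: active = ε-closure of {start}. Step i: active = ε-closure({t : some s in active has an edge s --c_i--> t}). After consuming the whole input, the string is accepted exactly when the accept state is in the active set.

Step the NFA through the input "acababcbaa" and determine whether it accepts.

Answer: REJECT

Derivation:
start: ε-closure({0}) = {0,1,2,3,4,8}
'a' @ 1: {1,5,6,9}  (accept∈set)
'c' @ 2: {}  — state set empty
rest 'ababcbaa' ignored (set empty)
after full input: {}  (accept=1 not in)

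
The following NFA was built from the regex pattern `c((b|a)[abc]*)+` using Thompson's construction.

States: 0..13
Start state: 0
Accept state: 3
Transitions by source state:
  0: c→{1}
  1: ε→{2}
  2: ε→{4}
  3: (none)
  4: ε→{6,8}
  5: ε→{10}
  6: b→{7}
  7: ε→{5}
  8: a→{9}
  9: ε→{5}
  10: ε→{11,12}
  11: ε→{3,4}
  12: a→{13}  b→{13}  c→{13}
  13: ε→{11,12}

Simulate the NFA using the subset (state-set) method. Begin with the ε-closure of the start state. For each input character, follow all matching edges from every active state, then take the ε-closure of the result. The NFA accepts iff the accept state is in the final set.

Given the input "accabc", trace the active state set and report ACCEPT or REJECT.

S₀ = ε-closure({0}) = {0}
'a' @ 1: {}  — dead — no transitions
rest 'ccabc' ignored (set empty)
final: {}; accept 3 not in set

Answer: REJECT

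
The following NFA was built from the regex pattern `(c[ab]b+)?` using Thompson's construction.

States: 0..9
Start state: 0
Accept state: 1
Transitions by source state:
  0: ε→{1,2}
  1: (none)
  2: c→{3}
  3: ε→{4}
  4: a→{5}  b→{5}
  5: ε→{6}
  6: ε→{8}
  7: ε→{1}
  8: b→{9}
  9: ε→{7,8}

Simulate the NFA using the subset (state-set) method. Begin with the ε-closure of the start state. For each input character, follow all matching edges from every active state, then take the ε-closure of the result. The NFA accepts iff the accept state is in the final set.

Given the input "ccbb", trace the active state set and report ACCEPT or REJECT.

Answer: REJECT

Derivation:
initial (ε-close {0}): {0,1,2}
'c' @ 1: {3,4}
'c' @ 2: {}  — dead — no transitions
rest 'bb' ignored (set empty)
final: {}; accept 1 not in set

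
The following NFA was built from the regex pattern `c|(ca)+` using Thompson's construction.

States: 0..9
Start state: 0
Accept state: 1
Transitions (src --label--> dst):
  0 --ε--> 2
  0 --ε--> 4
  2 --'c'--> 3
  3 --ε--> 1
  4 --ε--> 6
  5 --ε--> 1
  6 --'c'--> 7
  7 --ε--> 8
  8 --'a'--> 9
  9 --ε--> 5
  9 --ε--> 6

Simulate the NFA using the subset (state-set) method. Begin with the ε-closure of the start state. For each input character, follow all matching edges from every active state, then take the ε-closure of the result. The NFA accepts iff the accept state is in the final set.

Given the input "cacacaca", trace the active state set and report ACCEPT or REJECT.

S₀ = ε-closure({0}) = {0,2,4,6}
'c' @ 1: {1,3,7,8}  [accepting]
'a' @ 2: {1,5,6,9}  [accepting]
'c' @ 3: {7,8}
'a' @ 4: {1,5,6,9}  [accepting]
'c' @ 5: {7,8}
'a' @ 6: {1,5,6,9}  [accepting]
'c' @ 7: {7,8}
'a' @ 8: {1,5,6,9}  [accepting]
after full input: {1,5,6,9}  (accept=1 in)

Answer: ACCEPT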